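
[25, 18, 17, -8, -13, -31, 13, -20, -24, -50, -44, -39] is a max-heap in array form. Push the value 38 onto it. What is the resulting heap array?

[38, 18, 25, -8, -13, 17, 13, -20, -24, -50, -44, -39, -31]

append 38 at index 12 → [25, 18, 17, -8, -13, -31, 13, -20, -24, -50, -44, -39, 38]
38 > parent -31 at index 5, swap → [25, 18, 17, -8, -13, 38, 13, -20, -24, -50, -44, -39, -31]
38 > parent 17 at index 2, swap → [25, 18, 38, -8, -13, 17, 13, -20, -24, -50, -44, -39, -31]
38 > parent 25 at index 0, swap → [38, 18, 25, -8, -13, 17, 13, -20, -24, -50, -44, -39, -31]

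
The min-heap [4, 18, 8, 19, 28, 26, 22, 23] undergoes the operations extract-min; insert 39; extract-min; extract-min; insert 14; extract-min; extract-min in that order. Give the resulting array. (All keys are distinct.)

[22, 23, 26, 39, 28]

extract-min → returns 4:
  remove root 4; move last element 23 to root → [23, 18, 8, 19, 28, 26, 22]
  23 vs smaller child 8 at index 2, swap → [8, 18, 23, 19, 28, 26, 22]
  23 vs smaller child 22 at index 6, swap → [8, 18, 22, 19, 28, 26, 23]
insert 39:
  append 39 at index 7 → [8, 18, 22, 19, 28, 26, 23, 39] (no swap needed)
extract-min → returns 8:
  remove root 8; move last element 39 to root → [39, 18, 22, 19, 28, 26, 23]
  39 vs smaller child 18 at index 1, swap → [18, 39, 22, 19, 28, 26, 23]
  39 vs smaller child 19 at index 3, swap → [18, 19, 22, 39, 28, 26, 23]
extract-min → returns 18:
  remove root 18; move last element 23 to root → [23, 19, 22, 39, 28, 26]
  23 vs smaller child 19 at index 1, swap → [19, 23, 22, 39, 28, 26]
insert 14:
  append 14 at index 6 → [19, 23, 22, 39, 28, 26, 14]
  14 < parent 22 at index 2, swap → [19, 23, 14, 39, 28, 26, 22]
  14 < parent 19 at index 0, swap → [14, 23, 19, 39, 28, 26, 22]
extract-min → returns 14:
  remove root 14; move last element 22 to root → [22, 23, 19, 39, 28, 26]
  22 vs smaller child 19 at index 2, swap → [19, 23, 22, 39, 28, 26]
extract-min → returns 19:
  remove root 19; move last element 26 to root → [26, 23, 22, 39, 28]
  26 vs smaller child 22 at index 2, swap → [22, 23, 26, 39, 28]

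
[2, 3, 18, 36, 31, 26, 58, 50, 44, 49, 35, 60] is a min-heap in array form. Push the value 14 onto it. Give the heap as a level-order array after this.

[2, 3, 14, 36, 31, 18, 58, 50, 44, 49, 35, 60, 26]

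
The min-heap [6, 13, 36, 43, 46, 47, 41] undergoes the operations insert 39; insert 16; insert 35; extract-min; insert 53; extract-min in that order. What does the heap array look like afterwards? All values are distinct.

insert 39:
  append 39 at index 7 → [6, 13, 36, 43, 46, 47, 41, 39]
  39 < parent 43 at index 3, swap → [6, 13, 36, 39, 46, 47, 41, 43]
insert 16:
  append 16 at index 8 → [6, 13, 36, 39, 46, 47, 41, 43, 16]
  16 < parent 39 at index 3, swap → [6, 13, 36, 16, 46, 47, 41, 43, 39]
insert 35:
  append 35 at index 9 → [6, 13, 36, 16, 46, 47, 41, 43, 39, 35]
  35 < parent 46 at index 4, swap → [6, 13, 36, 16, 35, 47, 41, 43, 39, 46]
extract-min → returns 6:
  remove root 6; move last element 46 to root → [46, 13, 36, 16, 35, 47, 41, 43, 39]
  46 vs smaller child 13 at index 1, swap → [13, 46, 36, 16, 35, 47, 41, 43, 39]
  46 vs smaller child 16 at index 3, swap → [13, 16, 36, 46, 35, 47, 41, 43, 39]
  46 vs smaller child 39 at index 8, swap → [13, 16, 36, 39, 35, 47, 41, 43, 46]
insert 53:
  append 53 at index 9 → [13, 16, 36, 39, 35, 47, 41, 43, 46, 53] (no swap needed)
extract-min → returns 13:
  remove root 13; move last element 53 to root → [53, 16, 36, 39, 35, 47, 41, 43, 46]
  53 vs smaller child 16 at index 1, swap → [16, 53, 36, 39, 35, 47, 41, 43, 46]
  53 vs smaller child 35 at index 4, swap → [16, 35, 36, 39, 53, 47, 41, 43, 46]

[16, 35, 36, 39, 53, 47, 41, 43, 46]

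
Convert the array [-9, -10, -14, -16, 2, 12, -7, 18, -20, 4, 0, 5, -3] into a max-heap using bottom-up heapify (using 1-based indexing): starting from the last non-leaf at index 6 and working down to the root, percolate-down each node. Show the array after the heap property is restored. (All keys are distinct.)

sift down from index 6: already satisfies heap property
sift down from index 5:
  2 vs larger child 4 at index 10, swap → [-9, -10, -14, -16, 4, 12, -7, 18, -20, 2, 0, 5, -3]
sift down from index 4:
  -16 vs larger child 18 at index 8, swap → [-9, -10, -14, 18, 4, 12, -7, -16, -20, 2, 0, 5, -3]
sift down from index 3:
  -14 vs larger child 12 at index 6, swap → [-9, -10, 12, 18, 4, -14, -7, -16, -20, 2, 0, 5, -3]
  -14 vs larger child 5 at index 12, swap → [-9, -10, 12, 18, 4, 5, -7, -16, -20, 2, 0, -14, -3]
sift down from index 2:
  -10 vs larger child 18 at index 4, swap → [-9, 18, 12, -10, 4, 5, -7, -16, -20, 2, 0, -14, -3]
sift down from index 1:
  -9 vs larger child 18 at index 2, swap → [18, -9, 12, -10, 4, 5, -7, -16, -20, 2, 0, -14, -3]
  -9 vs larger child 4 at index 5, swap → [18, 4, 12, -10, -9, 5, -7, -16, -20, 2, 0, -14, -3]
  -9 vs larger child 2 at index 10, swap → [18, 4, 12, -10, 2, 5, -7, -16, -20, -9, 0, -14, -3]

[18, 4, 12, -10, 2, 5, -7, -16, -20, -9, 0, -14, -3]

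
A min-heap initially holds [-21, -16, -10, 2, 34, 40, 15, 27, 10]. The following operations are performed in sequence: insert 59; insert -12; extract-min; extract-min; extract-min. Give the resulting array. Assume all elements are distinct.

insert 59:
  append 59 at index 9 → [-21, -16, -10, 2, 34, 40, 15, 27, 10, 59] (no swap needed)
insert -12:
  append -12 at index 10 → [-21, -16, -10, 2, 34, 40, 15, 27, 10, 59, -12]
  -12 < parent 34 at index 4, swap → [-21, -16, -10, 2, -12, 40, 15, 27, 10, 59, 34]
extract-min → returns -21:
  remove root -21; move last element 34 to root → [34, -16, -10, 2, -12, 40, 15, 27, 10, 59]
  34 vs smaller child -16 at index 1, swap → [-16, 34, -10, 2, -12, 40, 15, 27, 10, 59]
  34 vs smaller child -12 at index 4, swap → [-16, -12, -10, 2, 34, 40, 15, 27, 10, 59]
extract-min → returns -16:
  remove root -16; move last element 59 to root → [59, -12, -10, 2, 34, 40, 15, 27, 10]
  59 vs smaller child -12 at index 1, swap → [-12, 59, -10, 2, 34, 40, 15, 27, 10]
  59 vs smaller child 2 at index 3, swap → [-12, 2, -10, 59, 34, 40, 15, 27, 10]
  59 vs smaller child 10 at index 8, swap → [-12, 2, -10, 10, 34, 40, 15, 27, 59]
extract-min → returns -12:
  remove root -12; move last element 59 to root → [59, 2, -10, 10, 34, 40, 15, 27]
  59 vs smaller child -10 at index 2, swap → [-10, 2, 59, 10, 34, 40, 15, 27]
  59 vs smaller child 15 at index 6, swap → [-10, 2, 15, 10, 34, 40, 59, 27]

[-10, 2, 15, 10, 34, 40, 59, 27]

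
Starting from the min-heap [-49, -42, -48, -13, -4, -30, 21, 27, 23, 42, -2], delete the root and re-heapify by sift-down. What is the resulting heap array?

remove root -49; move last element -2 to root → [-2, -42, -48, -13, -4, -30, 21, 27, 23, 42]
-2 vs smaller child -48 at index 2, swap → [-48, -42, -2, -13, -4, -30, 21, 27, 23, 42]
-2 vs smaller child -30 at index 5, swap → [-48, -42, -30, -13, -4, -2, 21, 27, 23, 42]

[-48, -42, -30, -13, -4, -2, 21, 27, 23, 42]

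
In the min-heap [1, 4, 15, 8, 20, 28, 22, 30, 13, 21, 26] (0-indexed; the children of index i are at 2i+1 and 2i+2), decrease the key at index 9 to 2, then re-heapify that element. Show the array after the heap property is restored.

[1, 2, 15, 8, 4, 28, 22, 30, 13, 20, 26]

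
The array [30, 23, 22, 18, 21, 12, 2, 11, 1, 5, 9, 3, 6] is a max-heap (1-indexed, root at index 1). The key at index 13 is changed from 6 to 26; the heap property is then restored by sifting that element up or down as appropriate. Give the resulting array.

[30, 23, 26, 18, 21, 22, 2, 11, 1, 5, 9, 3, 12]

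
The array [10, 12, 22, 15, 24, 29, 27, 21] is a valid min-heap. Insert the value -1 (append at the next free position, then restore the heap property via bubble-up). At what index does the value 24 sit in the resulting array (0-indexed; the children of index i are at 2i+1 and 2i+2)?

4

append -1 at index 8 → [10, 12, 22, 15, 24, 29, 27, 21, -1]
-1 < parent 15 at index 3, swap → [10, 12, 22, -1, 24, 29, 27, 21, 15]
-1 < parent 12 at index 1, swap → [10, -1, 22, 12, 24, 29, 27, 21, 15]
-1 < parent 10 at index 0, swap → [-1, 10, 22, 12, 24, 29, 27, 21, 15]
resulting array: [-1, 10, 22, 12, 24, 29, 27, 21, 15]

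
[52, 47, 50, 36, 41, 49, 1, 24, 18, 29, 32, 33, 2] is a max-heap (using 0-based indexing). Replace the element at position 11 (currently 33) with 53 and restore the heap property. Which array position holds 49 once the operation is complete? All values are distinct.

11

set index 11 from 33 to 53 → [52, 47, 50, 36, 41, 49, 1, 24, 18, 29, 32, 53, 2]
53 > parent 49 at index 5, swap → [52, 47, 50, 36, 41, 53, 1, 24, 18, 29, 32, 49, 2]
53 > parent 50 at index 2, swap → [52, 47, 53, 36, 41, 50, 1, 24, 18, 29, 32, 49, 2]
53 > parent 52 at index 0, swap → [53, 47, 52, 36, 41, 50, 1, 24, 18, 29, 32, 49, 2]
resulting array: [53, 47, 52, 36, 41, 50, 1, 24, 18, 29, 32, 49, 2]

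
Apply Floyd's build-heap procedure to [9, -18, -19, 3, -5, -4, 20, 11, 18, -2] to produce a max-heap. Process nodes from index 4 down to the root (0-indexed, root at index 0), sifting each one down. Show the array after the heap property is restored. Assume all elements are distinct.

[20, 18, 9, 11, -2, -4, -19, -18, 3, -5]

sift down from index 4:
  -5 vs only child -2 at index 9, swap → [9, -18, -19, 3, -2, -4, 20, 11, 18, -5]
sift down from index 3:
  3 vs larger child 18 at index 8, swap → [9, -18, -19, 18, -2, -4, 20, 11, 3, -5]
sift down from index 2:
  -19 vs larger child 20 at index 6, swap → [9, -18, 20, 18, -2, -4, -19, 11, 3, -5]
sift down from index 1:
  -18 vs larger child 18 at index 3, swap → [9, 18, 20, -18, -2, -4, -19, 11, 3, -5]
  -18 vs larger child 11 at index 7, swap → [9, 18, 20, 11, -2, -4, -19, -18, 3, -5]
sift down from index 0:
  9 vs larger child 20 at index 2, swap → [20, 18, 9, 11, -2, -4, -19, -18, 3, -5]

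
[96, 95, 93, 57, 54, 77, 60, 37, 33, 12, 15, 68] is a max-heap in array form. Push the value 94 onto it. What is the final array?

append 94 at index 12 → [96, 95, 93, 57, 54, 77, 60, 37, 33, 12, 15, 68, 94]
94 > parent 77 at index 5, swap → [96, 95, 93, 57, 54, 94, 60, 37, 33, 12, 15, 68, 77]
94 > parent 93 at index 2, swap → [96, 95, 94, 57, 54, 93, 60, 37, 33, 12, 15, 68, 77]

[96, 95, 94, 57, 54, 93, 60, 37, 33, 12, 15, 68, 77]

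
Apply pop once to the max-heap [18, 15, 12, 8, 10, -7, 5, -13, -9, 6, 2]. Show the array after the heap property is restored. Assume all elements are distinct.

remove root 18; move last element 2 to root → [2, 15, 12, 8, 10, -7, 5, -13, -9, 6]
2 vs larger child 15 at index 1, swap → [15, 2, 12, 8, 10, -7, 5, -13, -9, 6]
2 vs larger child 10 at index 4, swap → [15, 10, 12, 8, 2, -7, 5, -13, -9, 6]
2 vs only child 6 at index 9, swap → [15, 10, 12, 8, 6, -7, 5, -13, -9, 2]

[15, 10, 12, 8, 6, -7, 5, -13, -9, 2]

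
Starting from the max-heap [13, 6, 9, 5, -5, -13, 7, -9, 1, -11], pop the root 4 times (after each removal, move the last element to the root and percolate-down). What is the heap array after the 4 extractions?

extract-max #1 returns 13:
  remove root 13; move last element -11 to root → [-11, 6, 9, 5, -5, -13, 7, -9, 1]
  -11 vs larger child 9 at index 2, swap → [9, 6, -11, 5, -5, -13, 7, -9, 1]
  -11 vs larger child 7 at index 6, swap → [9, 6, 7, 5, -5, -13, -11, -9, 1]
extract-max #2 returns 9:
  remove root 9; move last element 1 to root → [1, 6, 7, 5, -5, -13, -11, -9]
  1 vs larger child 7 at index 2, swap → [7, 6, 1, 5, -5, -13, -11, -9]
extract-max #3 returns 7:
  remove root 7; move last element -9 to root → [-9, 6, 1, 5, -5, -13, -11]
  -9 vs larger child 6 at index 1, swap → [6, -9, 1, 5, -5, -13, -11]
  -9 vs larger child 5 at index 3, swap → [6, 5, 1, -9, -5, -13, -11]
extract-max #4 returns 6:
  remove root 6; move last element -11 to root → [-11, 5, 1, -9, -5, -13]
  -11 vs larger child 5 at index 1, swap → [5, -11, 1, -9, -5, -13]
  -11 vs larger child -5 at index 4, swap → [5, -5, 1, -9, -11, -13]

[5, -5, 1, -9, -11, -13]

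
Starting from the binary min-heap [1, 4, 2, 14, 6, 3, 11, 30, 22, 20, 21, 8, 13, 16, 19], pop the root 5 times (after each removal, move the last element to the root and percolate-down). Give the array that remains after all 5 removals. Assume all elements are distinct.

extract-min #1 returns 1:
  remove root 1; move last element 19 to root → [19, 4, 2, 14, 6, 3, 11, 30, 22, 20, 21, 8, 13, 16]
  19 vs smaller child 2 at index 2, swap → [2, 4, 19, 14, 6, 3, 11, 30, 22, 20, 21, 8, 13, 16]
  19 vs smaller child 3 at index 5, swap → [2, 4, 3, 14, 6, 19, 11, 30, 22, 20, 21, 8, 13, 16]
  19 vs smaller child 8 at index 11, swap → [2, 4, 3, 14, 6, 8, 11, 30, 22, 20, 21, 19, 13, 16]
extract-min #2 returns 2:
  remove root 2; move last element 16 to root → [16, 4, 3, 14, 6, 8, 11, 30, 22, 20, 21, 19, 13]
  16 vs smaller child 3 at index 2, swap → [3, 4, 16, 14, 6, 8, 11, 30, 22, 20, 21, 19, 13]
  16 vs smaller child 8 at index 5, swap → [3, 4, 8, 14, 6, 16, 11, 30, 22, 20, 21, 19, 13]
  16 vs smaller child 13 at index 12, swap → [3, 4, 8, 14, 6, 13, 11, 30, 22, 20, 21, 19, 16]
extract-min #3 returns 3:
  remove root 3; move last element 16 to root → [16, 4, 8, 14, 6, 13, 11, 30, 22, 20, 21, 19]
  16 vs smaller child 4 at index 1, swap → [4, 16, 8, 14, 6, 13, 11, 30, 22, 20, 21, 19]
  16 vs smaller child 6 at index 4, swap → [4, 6, 8, 14, 16, 13, 11, 30, 22, 20, 21, 19]
extract-min #4 returns 4:
  remove root 4; move last element 19 to root → [19, 6, 8, 14, 16, 13, 11, 30, 22, 20, 21]
  19 vs smaller child 6 at index 1, swap → [6, 19, 8, 14, 16, 13, 11, 30, 22, 20, 21]
  19 vs smaller child 14 at index 3, swap → [6, 14, 8, 19, 16, 13, 11, 30, 22, 20, 21]
extract-min #5 returns 6:
  remove root 6; move last element 21 to root → [21, 14, 8, 19, 16, 13, 11, 30, 22, 20]
  21 vs smaller child 8 at index 2, swap → [8, 14, 21, 19, 16, 13, 11, 30, 22, 20]
  21 vs smaller child 11 at index 6, swap → [8, 14, 11, 19, 16, 13, 21, 30, 22, 20]

[8, 14, 11, 19, 16, 13, 21, 30, 22, 20]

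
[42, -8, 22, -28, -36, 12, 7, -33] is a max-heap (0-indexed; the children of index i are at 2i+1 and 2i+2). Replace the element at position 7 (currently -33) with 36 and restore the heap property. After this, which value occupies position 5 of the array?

set index 7 from -33 to 36 → [42, -8, 22, -28, -36, 12, 7, 36]
36 > parent -28 at index 3, swap → [42, -8, 22, 36, -36, 12, 7, -28]
36 > parent -8 at index 1, swap → [42, 36, 22, -8, -36, 12, 7, -28]
resulting array: [42, 36, 22, -8, -36, 12, 7, -28]

12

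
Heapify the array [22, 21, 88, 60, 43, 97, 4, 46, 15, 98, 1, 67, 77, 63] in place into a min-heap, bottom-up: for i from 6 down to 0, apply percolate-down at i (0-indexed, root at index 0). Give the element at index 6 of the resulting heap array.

sift down from index 6: already satisfies heap property
sift down from index 5:
  97 vs smaller child 67 at index 11, swap → [22, 21, 88, 60, 43, 67, 4, 46, 15, 98, 1, 97, 77, 63]
sift down from index 4:
  43 vs smaller child 1 at index 10, swap → [22, 21, 88, 60, 1, 67, 4, 46, 15, 98, 43, 97, 77, 63]
sift down from index 3:
  60 vs smaller child 15 at index 8, swap → [22, 21, 88, 15, 1, 67, 4, 46, 60, 98, 43, 97, 77, 63]
sift down from index 2:
  88 vs smaller child 4 at index 6, swap → [22, 21, 4, 15, 1, 67, 88, 46, 60, 98, 43, 97, 77, 63]
  88 vs only child 63 at index 13, swap → [22, 21, 4, 15, 1, 67, 63, 46, 60, 98, 43, 97, 77, 88]
sift down from index 1:
  21 vs smaller child 1 at index 4, swap → [22, 1, 4, 15, 21, 67, 63, 46, 60, 98, 43, 97, 77, 88]
sift down from index 0:
  22 vs smaller child 1 at index 1, swap → [1, 22, 4, 15, 21, 67, 63, 46, 60, 98, 43, 97, 77, 88]
  22 vs smaller child 15 at index 3, swap → [1, 15, 4, 22, 21, 67, 63, 46, 60, 98, 43, 97, 77, 88]
resulting array: [1, 15, 4, 22, 21, 67, 63, 46, 60, 98, 43, 97, 77, 88]

63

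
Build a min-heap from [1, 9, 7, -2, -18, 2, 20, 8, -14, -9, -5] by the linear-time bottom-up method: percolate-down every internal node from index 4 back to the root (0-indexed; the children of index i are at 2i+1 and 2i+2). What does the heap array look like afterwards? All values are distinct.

sift down from index 4: already satisfies heap property
sift down from index 3:
  -2 vs smaller child -14 at index 8, swap → [1, 9, 7, -14, -18, 2, 20, 8, -2, -9, -5]
sift down from index 2:
  7 vs smaller child 2 at index 5, swap → [1, 9, 2, -14, -18, 7, 20, 8, -2, -9, -5]
sift down from index 1:
  9 vs smaller child -18 at index 4, swap → [1, -18, 2, -14, 9, 7, 20, 8, -2, -9, -5]
  9 vs smaller child -9 at index 9, swap → [1, -18, 2, -14, -9, 7, 20, 8, -2, 9, -5]
sift down from index 0:
  1 vs smaller child -18 at index 1, swap → [-18, 1, 2, -14, -9, 7, 20, 8, -2, 9, -5]
  1 vs smaller child -14 at index 3, swap → [-18, -14, 2, 1, -9, 7, 20, 8, -2, 9, -5]
  1 vs smaller child -2 at index 8, swap → [-18, -14, 2, -2, -9, 7, 20, 8, 1, 9, -5]

[-18, -14, 2, -2, -9, 7, 20, 8, 1, 9, -5]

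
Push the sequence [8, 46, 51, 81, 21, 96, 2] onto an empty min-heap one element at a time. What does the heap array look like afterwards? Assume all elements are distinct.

Insert 8:
  append 8 at index 0 → [8] (no swap needed)
Insert 46:
  append 46 at index 1 → [8, 46] (no swap needed)
Insert 51:
  append 51 at index 2 → [8, 46, 51] (no swap needed)
Insert 81:
  append 81 at index 3 → [8, 46, 51, 81] (no swap needed)
Insert 21:
  append 21 at index 4 → [8, 46, 51, 81, 21]
  21 < parent 46 at index 1, swap → [8, 21, 51, 81, 46]
Insert 96:
  append 96 at index 5 → [8, 21, 51, 81, 46, 96] (no swap needed)
Insert 2:
  append 2 at index 6 → [8, 21, 51, 81, 46, 96, 2]
  2 < parent 51 at index 2, swap → [8, 21, 2, 81, 46, 96, 51]
  2 < parent 8 at index 0, swap → [2, 21, 8, 81, 46, 96, 51]

[2, 21, 8, 81, 46, 96, 51]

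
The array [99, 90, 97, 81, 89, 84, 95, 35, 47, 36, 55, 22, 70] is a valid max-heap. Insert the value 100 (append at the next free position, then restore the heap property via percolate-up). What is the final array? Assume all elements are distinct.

[100, 90, 99, 81, 89, 84, 97, 35, 47, 36, 55, 22, 70, 95]

append 100 at index 13 → [99, 90, 97, 81, 89, 84, 95, 35, 47, 36, 55, 22, 70, 100]
100 > parent 95 at index 6, swap → [99, 90, 97, 81, 89, 84, 100, 35, 47, 36, 55, 22, 70, 95]
100 > parent 97 at index 2, swap → [99, 90, 100, 81, 89, 84, 97, 35, 47, 36, 55, 22, 70, 95]
100 > parent 99 at index 0, swap → [100, 90, 99, 81, 89, 84, 97, 35, 47, 36, 55, 22, 70, 95]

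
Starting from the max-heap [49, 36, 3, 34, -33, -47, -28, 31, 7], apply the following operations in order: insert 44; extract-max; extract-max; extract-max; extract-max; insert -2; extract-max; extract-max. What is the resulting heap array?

[3, -2, -47, -28, -33]

insert 44:
  append 44 at index 9 → [49, 36, 3, 34, -33, -47, -28, 31, 7, 44]
  44 > parent -33 at index 4, swap → [49, 36, 3, 34, 44, -47, -28, 31, 7, -33]
  44 > parent 36 at index 1, swap → [49, 44, 3, 34, 36, -47, -28, 31, 7, -33]
extract-max → returns 49:
  remove root 49; move last element -33 to root → [-33, 44, 3, 34, 36, -47, -28, 31, 7]
  -33 vs larger child 44 at index 1, swap → [44, -33, 3, 34, 36, -47, -28, 31, 7]
  -33 vs larger child 36 at index 4, swap → [44, 36, 3, 34, -33, -47, -28, 31, 7]
extract-max → returns 44:
  remove root 44; move last element 7 to root → [7, 36, 3, 34, -33, -47, -28, 31]
  7 vs larger child 36 at index 1, swap → [36, 7, 3, 34, -33, -47, -28, 31]
  7 vs larger child 34 at index 3, swap → [36, 34, 3, 7, -33, -47, -28, 31]
  7 vs only child 31 at index 7, swap → [36, 34, 3, 31, -33, -47, -28, 7]
extract-max → returns 36:
  remove root 36; move last element 7 to root → [7, 34, 3, 31, -33, -47, -28]
  7 vs larger child 34 at index 1, swap → [34, 7, 3, 31, -33, -47, -28]
  7 vs larger child 31 at index 3, swap → [34, 31, 3, 7, -33, -47, -28]
extract-max → returns 34:
  remove root 34; move last element -28 to root → [-28, 31, 3, 7, -33, -47]
  -28 vs larger child 31 at index 1, swap → [31, -28, 3, 7, -33, -47]
  -28 vs larger child 7 at index 3, swap → [31, 7, 3, -28, -33, -47]
insert -2:
  append -2 at index 6 → [31, 7, 3, -28, -33, -47, -2] (no swap needed)
extract-max → returns 31:
  remove root 31; move last element -2 to root → [-2, 7, 3, -28, -33, -47]
  -2 vs larger child 7 at index 1, swap → [7, -2, 3, -28, -33, -47]
extract-max → returns 7:
  remove root 7; move last element -47 to root → [-47, -2, 3, -28, -33]
  -47 vs larger child 3 at index 2, swap → [3, -2, -47, -28, -33]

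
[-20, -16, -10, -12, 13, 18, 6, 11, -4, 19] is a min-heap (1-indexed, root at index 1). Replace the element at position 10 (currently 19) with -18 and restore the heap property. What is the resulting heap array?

set index 10 from 19 to -18 → [-20, -16, -10, -12, 13, 18, 6, 11, -4, -18]
-18 < parent 13 at index 5, swap → [-20, -16, -10, -12, -18, 18, 6, 11, -4, 13]
-18 < parent -16 at index 2, swap → [-20, -18, -10, -12, -16, 18, 6, 11, -4, 13]

[-20, -18, -10, -12, -16, 18, 6, 11, -4, 13]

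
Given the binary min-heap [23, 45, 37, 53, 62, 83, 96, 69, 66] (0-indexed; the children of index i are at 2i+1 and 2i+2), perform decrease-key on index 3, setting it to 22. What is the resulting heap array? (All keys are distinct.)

set index 3 from 53 to 22 → [23, 45, 37, 22, 62, 83, 96, 69, 66]
22 < parent 45 at index 1, swap → [23, 22, 37, 45, 62, 83, 96, 69, 66]
22 < parent 23 at index 0, swap → [22, 23, 37, 45, 62, 83, 96, 69, 66]

[22, 23, 37, 45, 62, 83, 96, 69, 66]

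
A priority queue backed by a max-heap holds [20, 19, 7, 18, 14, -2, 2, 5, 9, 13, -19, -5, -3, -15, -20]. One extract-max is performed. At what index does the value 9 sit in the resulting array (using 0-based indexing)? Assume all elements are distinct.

3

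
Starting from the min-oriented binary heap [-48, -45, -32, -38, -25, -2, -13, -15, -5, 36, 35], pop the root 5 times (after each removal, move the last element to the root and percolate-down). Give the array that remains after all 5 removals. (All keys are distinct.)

[-15, -5, -13, 35, 36, -2]

extract-min #1 returns -48:
  remove root -48; move last element 35 to root → [35, -45, -32, -38, -25, -2, -13, -15, -5, 36]
  35 vs smaller child -45 at index 1, swap → [-45, 35, -32, -38, -25, -2, -13, -15, -5, 36]
  35 vs smaller child -38 at index 3, swap → [-45, -38, -32, 35, -25, -2, -13, -15, -5, 36]
  35 vs smaller child -15 at index 7, swap → [-45, -38, -32, -15, -25, -2, -13, 35, -5, 36]
extract-min #2 returns -45:
  remove root -45; move last element 36 to root → [36, -38, -32, -15, -25, -2, -13, 35, -5]
  36 vs smaller child -38 at index 1, swap → [-38, 36, -32, -15, -25, -2, -13, 35, -5]
  36 vs smaller child -25 at index 4, swap → [-38, -25, -32, -15, 36, -2, -13, 35, -5]
extract-min #3 returns -38:
  remove root -38; move last element -5 to root → [-5, -25, -32, -15, 36, -2, -13, 35]
  -5 vs smaller child -32 at index 2, swap → [-32, -25, -5, -15, 36, -2, -13, 35]
  -5 vs smaller child -13 at index 6, swap → [-32, -25, -13, -15, 36, -2, -5, 35]
extract-min #4 returns -32:
  remove root -32; move last element 35 to root → [35, -25, -13, -15, 36, -2, -5]
  35 vs smaller child -25 at index 1, swap → [-25, 35, -13, -15, 36, -2, -5]
  35 vs smaller child -15 at index 3, swap → [-25, -15, -13, 35, 36, -2, -5]
extract-min #5 returns -25:
  remove root -25; move last element -5 to root → [-5, -15, -13, 35, 36, -2]
  -5 vs smaller child -15 at index 1, swap → [-15, -5, -13, 35, 36, -2]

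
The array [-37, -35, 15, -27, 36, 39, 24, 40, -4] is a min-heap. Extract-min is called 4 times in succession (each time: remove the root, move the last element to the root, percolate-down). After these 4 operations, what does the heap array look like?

[15, 24, 39, 40, 36]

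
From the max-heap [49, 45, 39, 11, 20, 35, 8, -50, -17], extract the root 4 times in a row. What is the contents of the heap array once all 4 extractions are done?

extract-max #1 returns 49:
  remove root 49; move last element -17 to root → [-17, 45, 39, 11, 20, 35, 8, -50]
  -17 vs larger child 45 at index 1, swap → [45, -17, 39, 11, 20, 35, 8, -50]
  -17 vs larger child 20 at index 4, swap → [45, 20, 39, 11, -17, 35, 8, -50]
extract-max #2 returns 45:
  remove root 45; move last element -50 to root → [-50, 20, 39, 11, -17, 35, 8]
  -50 vs larger child 39 at index 2, swap → [39, 20, -50, 11, -17, 35, 8]
  -50 vs larger child 35 at index 5, swap → [39, 20, 35, 11, -17, -50, 8]
extract-max #3 returns 39:
  remove root 39; move last element 8 to root → [8, 20, 35, 11, -17, -50]
  8 vs larger child 35 at index 2, swap → [35, 20, 8, 11, -17, -50]
extract-max #4 returns 35:
  remove root 35; move last element -50 to root → [-50, 20, 8, 11, -17]
  -50 vs larger child 20 at index 1, swap → [20, -50, 8, 11, -17]
  -50 vs larger child 11 at index 3, swap → [20, 11, 8, -50, -17]

[20, 11, 8, -50, -17]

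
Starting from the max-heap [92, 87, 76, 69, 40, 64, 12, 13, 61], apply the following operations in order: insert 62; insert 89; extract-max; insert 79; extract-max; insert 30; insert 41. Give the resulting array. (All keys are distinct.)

insert 62:
  append 62 at index 9 → [92, 87, 76, 69, 40, 64, 12, 13, 61, 62]
  62 > parent 40 at index 4, swap → [92, 87, 76, 69, 62, 64, 12, 13, 61, 40]
insert 89:
  append 89 at index 10 → [92, 87, 76, 69, 62, 64, 12, 13, 61, 40, 89]
  89 > parent 62 at index 4, swap → [92, 87, 76, 69, 89, 64, 12, 13, 61, 40, 62]
  89 > parent 87 at index 1, swap → [92, 89, 76, 69, 87, 64, 12, 13, 61, 40, 62]
extract-max → returns 92:
  remove root 92; move last element 62 to root → [62, 89, 76, 69, 87, 64, 12, 13, 61, 40]
  62 vs larger child 89 at index 1, swap → [89, 62, 76, 69, 87, 64, 12, 13, 61, 40]
  62 vs larger child 87 at index 4, swap → [89, 87, 76, 69, 62, 64, 12, 13, 61, 40]
insert 79:
  append 79 at index 10 → [89, 87, 76, 69, 62, 64, 12, 13, 61, 40, 79]
  79 > parent 62 at index 4, swap → [89, 87, 76, 69, 79, 64, 12, 13, 61, 40, 62]
extract-max → returns 89:
  remove root 89; move last element 62 to root → [62, 87, 76, 69, 79, 64, 12, 13, 61, 40]
  62 vs larger child 87 at index 1, swap → [87, 62, 76, 69, 79, 64, 12, 13, 61, 40]
  62 vs larger child 79 at index 4, swap → [87, 79, 76, 69, 62, 64, 12, 13, 61, 40]
insert 30:
  append 30 at index 10 → [87, 79, 76, 69, 62, 64, 12, 13, 61, 40, 30] (no swap needed)
insert 41:
  append 41 at index 11 → [87, 79, 76, 69, 62, 64, 12, 13, 61, 40, 30, 41] (no swap needed)

[87, 79, 76, 69, 62, 64, 12, 13, 61, 40, 30, 41]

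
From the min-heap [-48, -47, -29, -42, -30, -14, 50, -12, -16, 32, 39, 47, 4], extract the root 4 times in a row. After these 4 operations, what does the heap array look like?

extract-min #1 returns -48:
  remove root -48; move last element 4 to root → [4, -47, -29, -42, -30, -14, 50, -12, -16, 32, 39, 47]
  4 vs smaller child -47 at index 1, swap → [-47, 4, -29, -42, -30, -14, 50, -12, -16, 32, 39, 47]
  4 vs smaller child -42 at index 3, swap → [-47, -42, -29, 4, -30, -14, 50, -12, -16, 32, 39, 47]
  4 vs smaller child -16 at index 8, swap → [-47, -42, -29, -16, -30, -14, 50, -12, 4, 32, 39, 47]
extract-min #2 returns -47:
  remove root -47; move last element 47 to root → [47, -42, -29, -16, -30, -14, 50, -12, 4, 32, 39]
  47 vs smaller child -42 at index 1, swap → [-42, 47, -29, -16, -30, -14, 50, -12, 4, 32, 39]
  47 vs smaller child -30 at index 4, swap → [-42, -30, -29, -16, 47, -14, 50, -12, 4, 32, 39]
  47 vs smaller child 32 at index 9, swap → [-42, -30, -29, -16, 32, -14, 50, -12, 4, 47, 39]
extract-min #3 returns -42:
  remove root -42; move last element 39 to root → [39, -30, -29, -16, 32, -14, 50, -12, 4, 47]
  39 vs smaller child -30 at index 1, swap → [-30, 39, -29, -16, 32, -14, 50, -12, 4, 47]
  39 vs smaller child -16 at index 3, swap → [-30, -16, -29, 39, 32, -14, 50, -12, 4, 47]
  39 vs smaller child -12 at index 7, swap → [-30, -16, -29, -12, 32, -14, 50, 39, 4, 47]
extract-min #4 returns -30:
  remove root -30; move last element 47 to root → [47, -16, -29, -12, 32, -14, 50, 39, 4]
  47 vs smaller child -29 at index 2, swap → [-29, -16, 47, -12, 32, -14, 50, 39, 4]
  47 vs smaller child -14 at index 5, swap → [-29, -16, -14, -12, 32, 47, 50, 39, 4]

[-29, -16, -14, -12, 32, 47, 50, 39, 4]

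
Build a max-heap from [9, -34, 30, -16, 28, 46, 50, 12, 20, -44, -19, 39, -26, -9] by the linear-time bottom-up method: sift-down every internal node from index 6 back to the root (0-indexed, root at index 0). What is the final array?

[50, 28, 46, 20, -19, 39, 30, 12, -16, -44, -34, 9, -26, -9]

sift down from index 6: already satisfies heap property
sift down from index 5: already satisfies heap property
sift down from index 4: already satisfies heap property
sift down from index 3:
  -16 vs larger child 20 at index 8, swap → [9, -34, 30, 20, 28, 46, 50, 12, -16, -44, -19, 39, -26, -9]
sift down from index 2:
  30 vs larger child 50 at index 6, swap → [9, -34, 50, 20, 28, 46, 30, 12, -16, -44, -19, 39, -26, -9]
sift down from index 1:
  -34 vs larger child 28 at index 4, swap → [9, 28, 50, 20, -34, 46, 30, 12, -16, -44, -19, 39, -26, -9]
  -34 vs larger child -19 at index 10, swap → [9, 28, 50, 20, -19, 46, 30, 12, -16, -44, -34, 39, -26, -9]
sift down from index 0:
  9 vs larger child 50 at index 2, swap → [50, 28, 9, 20, -19, 46, 30, 12, -16, -44, -34, 39, -26, -9]
  9 vs larger child 46 at index 5, swap → [50, 28, 46, 20, -19, 9, 30, 12, -16, -44, -34, 39, -26, -9]
  9 vs larger child 39 at index 11, swap → [50, 28, 46, 20, -19, 39, 30, 12, -16, -44, -34, 9, -26, -9]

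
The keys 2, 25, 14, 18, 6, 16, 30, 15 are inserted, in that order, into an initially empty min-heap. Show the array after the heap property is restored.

Insert 2:
  append 2 at index 0 → [2] (no swap needed)
Insert 25:
  append 25 at index 1 → [2, 25] (no swap needed)
Insert 14:
  append 14 at index 2 → [2, 25, 14] (no swap needed)
Insert 18:
  append 18 at index 3 → [2, 25, 14, 18]
  18 < parent 25 at index 1, swap → [2, 18, 14, 25]
Insert 6:
  append 6 at index 4 → [2, 18, 14, 25, 6]
  6 < parent 18 at index 1, swap → [2, 6, 14, 25, 18]
Insert 16:
  append 16 at index 5 → [2, 6, 14, 25, 18, 16] (no swap needed)
Insert 30:
  append 30 at index 6 → [2, 6, 14, 25, 18, 16, 30] (no swap needed)
Insert 15:
  append 15 at index 7 → [2, 6, 14, 25, 18, 16, 30, 15]
  15 < parent 25 at index 3, swap → [2, 6, 14, 15, 18, 16, 30, 25]

[2, 6, 14, 15, 18, 16, 30, 25]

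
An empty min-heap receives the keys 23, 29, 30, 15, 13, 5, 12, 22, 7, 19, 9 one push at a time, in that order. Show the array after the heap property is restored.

Insert 23:
  append 23 at index 0 → [23] (no swap needed)
Insert 29:
  append 29 at index 1 → [23, 29] (no swap needed)
Insert 30:
  append 30 at index 2 → [23, 29, 30] (no swap needed)
Insert 15:
  append 15 at index 3 → [23, 29, 30, 15]
  15 < parent 29 at index 1, swap → [23, 15, 30, 29]
  15 < parent 23 at index 0, swap → [15, 23, 30, 29]
Insert 13:
  append 13 at index 4 → [15, 23, 30, 29, 13]
  13 < parent 23 at index 1, swap → [15, 13, 30, 29, 23]
  13 < parent 15 at index 0, swap → [13, 15, 30, 29, 23]
Insert 5:
  append 5 at index 5 → [13, 15, 30, 29, 23, 5]
  5 < parent 30 at index 2, swap → [13, 15, 5, 29, 23, 30]
  5 < parent 13 at index 0, swap → [5, 15, 13, 29, 23, 30]
Insert 12:
  append 12 at index 6 → [5, 15, 13, 29, 23, 30, 12]
  12 < parent 13 at index 2, swap → [5, 15, 12, 29, 23, 30, 13]
Insert 22:
  append 22 at index 7 → [5, 15, 12, 29, 23, 30, 13, 22]
  22 < parent 29 at index 3, swap → [5, 15, 12, 22, 23, 30, 13, 29]
Insert 7:
  append 7 at index 8 → [5, 15, 12, 22, 23, 30, 13, 29, 7]
  7 < parent 22 at index 3, swap → [5, 15, 12, 7, 23, 30, 13, 29, 22]
  7 < parent 15 at index 1, swap → [5, 7, 12, 15, 23, 30, 13, 29, 22]
Insert 19:
  append 19 at index 9 → [5, 7, 12, 15, 23, 30, 13, 29, 22, 19]
  19 < parent 23 at index 4, swap → [5, 7, 12, 15, 19, 30, 13, 29, 22, 23]
Insert 9:
  append 9 at index 10 → [5, 7, 12, 15, 19, 30, 13, 29, 22, 23, 9]
  9 < parent 19 at index 4, swap → [5, 7, 12, 15, 9, 30, 13, 29, 22, 23, 19]

[5, 7, 12, 15, 9, 30, 13, 29, 22, 23, 19]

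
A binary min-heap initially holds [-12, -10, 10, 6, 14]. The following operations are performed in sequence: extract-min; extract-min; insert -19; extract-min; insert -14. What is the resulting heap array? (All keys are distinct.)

[-14, 6, 10, 14]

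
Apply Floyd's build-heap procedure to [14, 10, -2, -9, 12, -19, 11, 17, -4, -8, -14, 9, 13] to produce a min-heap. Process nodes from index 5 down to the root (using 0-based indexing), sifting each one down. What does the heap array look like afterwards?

[-19, -14, -2, -9, -8, 9, 11, 17, -4, 10, 12, 14, 13]

sift down from index 5: already satisfies heap property
sift down from index 4:
  12 vs smaller child -14 at index 10, swap → [14, 10, -2, -9, -14, -19, 11, 17, -4, -8, 12, 9, 13]
sift down from index 3: already satisfies heap property
sift down from index 2:
  -2 vs smaller child -19 at index 5, swap → [14, 10, -19, -9, -14, -2, 11, 17, -4, -8, 12, 9, 13]
sift down from index 1:
  10 vs smaller child -14 at index 4, swap → [14, -14, -19, -9, 10, -2, 11, 17, -4, -8, 12, 9, 13]
  10 vs smaller child -8 at index 9, swap → [14, -14, -19, -9, -8, -2, 11, 17, -4, 10, 12, 9, 13]
sift down from index 0:
  14 vs smaller child -19 at index 2, swap → [-19, -14, 14, -9, -8, -2, 11, 17, -4, 10, 12, 9, 13]
  14 vs smaller child -2 at index 5, swap → [-19, -14, -2, -9, -8, 14, 11, 17, -4, 10, 12, 9, 13]
  14 vs smaller child 9 at index 11, swap → [-19, -14, -2, -9, -8, 9, 11, 17, -4, 10, 12, 14, 13]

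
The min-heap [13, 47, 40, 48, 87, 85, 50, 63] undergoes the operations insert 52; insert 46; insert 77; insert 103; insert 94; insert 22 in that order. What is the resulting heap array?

insert 52:
  append 52 at index 8 → [13, 47, 40, 48, 87, 85, 50, 63, 52] (no swap needed)
insert 46:
  append 46 at index 9 → [13, 47, 40, 48, 87, 85, 50, 63, 52, 46]
  46 < parent 87 at index 4, swap → [13, 47, 40, 48, 46, 85, 50, 63, 52, 87]
  46 < parent 47 at index 1, swap → [13, 46, 40, 48, 47, 85, 50, 63, 52, 87]
insert 77:
  append 77 at index 10 → [13, 46, 40, 48, 47, 85, 50, 63, 52, 87, 77] (no swap needed)
insert 103:
  append 103 at index 11 → [13, 46, 40, 48, 47, 85, 50, 63, 52, 87, 77, 103] (no swap needed)
insert 94:
  append 94 at index 12 → [13, 46, 40, 48, 47, 85, 50, 63, 52, 87, 77, 103, 94] (no swap needed)
insert 22:
  append 22 at index 13 → [13, 46, 40, 48, 47, 85, 50, 63, 52, 87, 77, 103, 94, 22]
  22 < parent 50 at index 6, swap → [13, 46, 40, 48, 47, 85, 22, 63, 52, 87, 77, 103, 94, 50]
  22 < parent 40 at index 2, swap → [13, 46, 22, 48, 47, 85, 40, 63, 52, 87, 77, 103, 94, 50]

[13, 46, 22, 48, 47, 85, 40, 63, 52, 87, 77, 103, 94, 50]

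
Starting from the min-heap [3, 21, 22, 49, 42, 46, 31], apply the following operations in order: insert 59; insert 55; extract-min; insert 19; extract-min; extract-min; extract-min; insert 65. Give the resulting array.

[31, 42, 46, 49, 55, 59, 65]

insert 59:
  append 59 at index 7 → [3, 21, 22, 49, 42, 46, 31, 59] (no swap needed)
insert 55:
  append 55 at index 8 → [3, 21, 22, 49, 42, 46, 31, 59, 55] (no swap needed)
extract-min → returns 3:
  remove root 3; move last element 55 to root → [55, 21, 22, 49, 42, 46, 31, 59]
  55 vs smaller child 21 at index 1, swap → [21, 55, 22, 49, 42, 46, 31, 59]
  55 vs smaller child 42 at index 4, swap → [21, 42, 22, 49, 55, 46, 31, 59]
insert 19:
  append 19 at index 8 → [21, 42, 22, 49, 55, 46, 31, 59, 19]
  19 < parent 49 at index 3, swap → [21, 42, 22, 19, 55, 46, 31, 59, 49]
  19 < parent 42 at index 1, swap → [21, 19, 22, 42, 55, 46, 31, 59, 49]
  19 < parent 21 at index 0, swap → [19, 21, 22, 42, 55, 46, 31, 59, 49]
extract-min → returns 19:
  remove root 19; move last element 49 to root → [49, 21, 22, 42, 55, 46, 31, 59]
  49 vs smaller child 21 at index 1, swap → [21, 49, 22, 42, 55, 46, 31, 59]
  49 vs smaller child 42 at index 3, swap → [21, 42, 22, 49, 55, 46, 31, 59]
extract-min → returns 21:
  remove root 21; move last element 59 to root → [59, 42, 22, 49, 55, 46, 31]
  59 vs smaller child 22 at index 2, swap → [22, 42, 59, 49, 55, 46, 31]
  59 vs smaller child 31 at index 6, swap → [22, 42, 31, 49, 55, 46, 59]
extract-min → returns 22:
  remove root 22; move last element 59 to root → [59, 42, 31, 49, 55, 46]
  59 vs smaller child 31 at index 2, swap → [31, 42, 59, 49, 55, 46]
  59 vs only child 46 at index 5, swap → [31, 42, 46, 49, 55, 59]
insert 65:
  append 65 at index 6 → [31, 42, 46, 49, 55, 59, 65] (no swap needed)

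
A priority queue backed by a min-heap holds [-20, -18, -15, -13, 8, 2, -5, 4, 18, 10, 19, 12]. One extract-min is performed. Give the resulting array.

[-18, -13, -15, 4, 8, 2, -5, 12, 18, 10, 19]

remove root -20; move last element 12 to root → [12, -18, -15, -13, 8, 2, -5, 4, 18, 10, 19]
12 vs smaller child -18 at index 1, swap → [-18, 12, -15, -13, 8, 2, -5, 4, 18, 10, 19]
12 vs smaller child -13 at index 3, swap → [-18, -13, -15, 12, 8, 2, -5, 4, 18, 10, 19]
12 vs smaller child 4 at index 7, swap → [-18, -13, -15, 4, 8, 2, -5, 12, 18, 10, 19]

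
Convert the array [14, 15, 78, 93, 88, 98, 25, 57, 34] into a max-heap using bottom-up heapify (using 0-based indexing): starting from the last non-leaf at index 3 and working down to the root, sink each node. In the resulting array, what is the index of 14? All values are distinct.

sift down from index 3: already satisfies heap property
sift down from index 2:
  78 vs larger child 98 at index 5, swap → [14, 15, 98, 93, 88, 78, 25, 57, 34]
sift down from index 1:
  15 vs larger child 93 at index 3, swap → [14, 93, 98, 15, 88, 78, 25, 57, 34]
  15 vs larger child 57 at index 7, swap → [14, 93, 98, 57, 88, 78, 25, 15, 34]
sift down from index 0:
  14 vs larger child 98 at index 2, swap → [98, 93, 14, 57, 88, 78, 25, 15, 34]
  14 vs larger child 78 at index 5, swap → [98, 93, 78, 57, 88, 14, 25, 15, 34]
resulting array: [98, 93, 78, 57, 88, 14, 25, 15, 34]

5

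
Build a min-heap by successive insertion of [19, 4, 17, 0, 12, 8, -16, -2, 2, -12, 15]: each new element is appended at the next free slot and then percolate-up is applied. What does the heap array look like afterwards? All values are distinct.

[-16, -12, 0, 2, -2, 17, 8, 19, 4, 12, 15]

Insert 19:
  append 19 at index 0 → [19] (no swap needed)
Insert 4:
  append 4 at index 1 → [19, 4]
  4 < parent 19 at index 0, swap → [4, 19]
Insert 17:
  append 17 at index 2 → [4, 19, 17] (no swap needed)
Insert 0:
  append 0 at index 3 → [4, 19, 17, 0]
  0 < parent 19 at index 1, swap → [4, 0, 17, 19]
  0 < parent 4 at index 0, swap → [0, 4, 17, 19]
Insert 12:
  append 12 at index 4 → [0, 4, 17, 19, 12] (no swap needed)
Insert 8:
  append 8 at index 5 → [0, 4, 17, 19, 12, 8]
  8 < parent 17 at index 2, swap → [0, 4, 8, 19, 12, 17]
Insert -16:
  append -16 at index 6 → [0, 4, 8, 19, 12, 17, -16]
  -16 < parent 8 at index 2, swap → [0, 4, -16, 19, 12, 17, 8]
  -16 < parent 0 at index 0, swap → [-16, 4, 0, 19, 12, 17, 8]
Insert -2:
  append -2 at index 7 → [-16, 4, 0, 19, 12, 17, 8, -2]
  -2 < parent 19 at index 3, swap → [-16, 4, 0, -2, 12, 17, 8, 19]
  -2 < parent 4 at index 1, swap → [-16, -2, 0, 4, 12, 17, 8, 19]
Insert 2:
  append 2 at index 8 → [-16, -2, 0, 4, 12, 17, 8, 19, 2]
  2 < parent 4 at index 3, swap → [-16, -2, 0, 2, 12, 17, 8, 19, 4]
Insert -12:
  append -12 at index 9 → [-16, -2, 0, 2, 12, 17, 8, 19, 4, -12]
  -12 < parent 12 at index 4, swap → [-16, -2, 0, 2, -12, 17, 8, 19, 4, 12]
  -12 < parent -2 at index 1, swap → [-16, -12, 0, 2, -2, 17, 8, 19, 4, 12]
Insert 15:
  append 15 at index 10 → [-16, -12, 0, 2, -2, 17, 8, 19, 4, 12, 15] (no swap needed)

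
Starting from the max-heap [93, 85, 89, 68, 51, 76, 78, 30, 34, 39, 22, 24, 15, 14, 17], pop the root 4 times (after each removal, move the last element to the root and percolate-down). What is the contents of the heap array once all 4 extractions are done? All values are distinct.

extract-max #1 returns 93:
  remove root 93; move last element 17 to root → [17, 85, 89, 68, 51, 76, 78, 30, 34, 39, 22, 24, 15, 14]
  17 vs larger child 89 at index 2, swap → [89, 85, 17, 68, 51, 76, 78, 30, 34, 39, 22, 24, 15, 14]
  17 vs larger child 78 at index 6, swap → [89, 85, 78, 68, 51, 76, 17, 30, 34, 39, 22, 24, 15, 14]
extract-max #2 returns 89:
  remove root 89; move last element 14 to root → [14, 85, 78, 68, 51, 76, 17, 30, 34, 39, 22, 24, 15]
  14 vs larger child 85 at index 1, swap → [85, 14, 78, 68, 51, 76, 17, 30, 34, 39, 22, 24, 15]
  14 vs larger child 68 at index 3, swap → [85, 68, 78, 14, 51, 76, 17, 30, 34, 39, 22, 24, 15]
  14 vs larger child 34 at index 8, swap → [85, 68, 78, 34, 51, 76, 17, 30, 14, 39, 22, 24, 15]
extract-max #3 returns 85:
  remove root 85; move last element 15 to root → [15, 68, 78, 34, 51, 76, 17, 30, 14, 39, 22, 24]
  15 vs larger child 78 at index 2, swap → [78, 68, 15, 34, 51, 76, 17, 30, 14, 39, 22, 24]
  15 vs larger child 76 at index 5, swap → [78, 68, 76, 34, 51, 15, 17, 30, 14, 39, 22, 24]
  15 vs only child 24 at index 11, swap → [78, 68, 76, 34, 51, 24, 17, 30, 14, 39, 22, 15]
extract-max #4 returns 78:
  remove root 78; move last element 15 to root → [15, 68, 76, 34, 51, 24, 17, 30, 14, 39, 22]
  15 vs larger child 76 at index 2, swap → [76, 68, 15, 34, 51, 24, 17, 30, 14, 39, 22]
  15 vs larger child 24 at index 5, swap → [76, 68, 24, 34, 51, 15, 17, 30, 14, 39, 22]

[76, 68, 24, 34, 51, 15, 17, 30, 14, 39, 22]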